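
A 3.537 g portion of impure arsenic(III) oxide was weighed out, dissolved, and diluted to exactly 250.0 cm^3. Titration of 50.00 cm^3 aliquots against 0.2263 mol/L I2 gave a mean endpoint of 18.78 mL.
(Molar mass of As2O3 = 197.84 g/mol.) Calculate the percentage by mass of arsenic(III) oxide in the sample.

59.43 %

As2O3 + 2 I2 + 2 H2O → As2O5 + 4 HI
n(I2) per titration = 0.01878 × 0.2263 = 4.250 × 10^-3 mol
From the 1:2 ratio, n(As2O3) in each aliquot = 1/2 × 4.250 × 10^-3 = 2.125 × 10^-3 mol
n(As2O3) in the whole flask = 2.125 × 10^-3 × 250.0/50.00 = 0.01062 mol
mass of As2O3 = 0.01062 × 197.84 = 2.102 g
% As2O3 = 2.102 / 3.537 × 100 = 59.43 %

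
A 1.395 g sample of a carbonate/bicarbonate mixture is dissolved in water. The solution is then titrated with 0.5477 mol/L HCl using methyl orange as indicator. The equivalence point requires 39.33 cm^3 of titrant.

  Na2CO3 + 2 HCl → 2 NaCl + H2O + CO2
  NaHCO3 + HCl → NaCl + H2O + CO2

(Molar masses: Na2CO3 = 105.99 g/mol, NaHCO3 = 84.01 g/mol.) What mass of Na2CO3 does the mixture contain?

0.7085 g

n(HCl) = 0.03933 × 0.5477 = 0.02154 mol
Let x = n(Na2CO3), y = n(NaHCO3).
Titrant: 2x + 1y = 0.02154;  mass: 105.99x + 84.01y = 1.395
Solving, x = 6.685 × 10^-3 mol, y = 8.171 × 10^-3 mol
mass of Na2CO3 = 6.685 × 10^-3 × 105.99 = 0.7085 g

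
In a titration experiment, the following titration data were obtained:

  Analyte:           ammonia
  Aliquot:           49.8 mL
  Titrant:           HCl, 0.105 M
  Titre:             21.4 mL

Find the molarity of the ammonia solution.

NH3 + HCl → NH4Cl
n(HCl) = 0.0214 L × 0.105 mol/L = 2.25 × 10^-3 mol
n(NH3) = 2.25 × 10^-3 mol (1:1 mole ratio)
[NH3] = 2.25 × 10^-3 mol / 0.0498 L = 0.0451 mol/L

0.0451 M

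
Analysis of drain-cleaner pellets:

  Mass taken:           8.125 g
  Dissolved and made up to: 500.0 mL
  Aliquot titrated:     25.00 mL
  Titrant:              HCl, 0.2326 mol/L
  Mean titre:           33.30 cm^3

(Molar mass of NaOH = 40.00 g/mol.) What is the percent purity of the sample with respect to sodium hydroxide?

76.26 %

NaOH + HCl → NaCl + H2O
n(HCl) per titration = 0.03330 × 0.2326 = 7.746 × 10^-3 mol
n(NaOH) in each aliquot = 7.746 × 10^-3 mol (1:1 ratio)
n(NaOH) in the whole flask = 7.746 × 10^-3 × 500.0/25.00 = 0.1549 mol
mass of NaOH = 0.1549 × 40.00 = 6.196 g
% NaOH = 6.196 / 8.125 × 100 = 76.26 %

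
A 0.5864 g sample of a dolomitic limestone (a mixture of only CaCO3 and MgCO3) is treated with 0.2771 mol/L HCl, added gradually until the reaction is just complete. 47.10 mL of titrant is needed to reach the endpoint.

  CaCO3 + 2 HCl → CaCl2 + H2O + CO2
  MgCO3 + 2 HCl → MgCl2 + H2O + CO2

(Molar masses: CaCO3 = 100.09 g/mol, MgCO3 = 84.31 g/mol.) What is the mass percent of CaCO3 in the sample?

39.18 %

n(HCl) = 0.04710 × 0.2771 = 0.01305 mol
Let x = n(CaCO3), y = n(MgCO3).
Titrant: 2x + 2y = 0.01305;  mass: 100.09x + 84.31y = 0.5864
Solving, x = 2.295 × 10^-3 mol, y = 4.231 × 10^-3 mol
mass of CaCO3 = 2.295 × 10^-3 × 100.09 = 0.2297 g
% CaCO3 = 0.2297 / 0.5864 × 100 = 39.18 %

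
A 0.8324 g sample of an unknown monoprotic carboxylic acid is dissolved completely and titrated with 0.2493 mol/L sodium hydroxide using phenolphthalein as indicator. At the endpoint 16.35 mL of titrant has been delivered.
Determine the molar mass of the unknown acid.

204.2 g/mol

n(NaOH) = 0.01635 L × 0.2493 mol/L = 4.076 × 10^-3 mol
n(HA) = 4.076 × 10^-3 mol (1:1 ratio)
M = m / n = 0.8324 g / 4.076 × 10^-3 mol = 204.2 g/mol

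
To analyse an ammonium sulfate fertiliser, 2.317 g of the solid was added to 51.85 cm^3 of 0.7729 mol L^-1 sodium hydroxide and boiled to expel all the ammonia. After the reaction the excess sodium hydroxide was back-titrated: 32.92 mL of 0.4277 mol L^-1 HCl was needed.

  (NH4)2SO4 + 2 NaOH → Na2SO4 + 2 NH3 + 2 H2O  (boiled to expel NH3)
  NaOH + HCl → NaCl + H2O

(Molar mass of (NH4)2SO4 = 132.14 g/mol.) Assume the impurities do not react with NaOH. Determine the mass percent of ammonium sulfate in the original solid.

n(NaOH) added = 0.05185 × 0.7729 = 0.04007 mol
n(HCl) used in back-titration = 0.03292 × 0.4277 = 0.01408 mol
n(NaOH) left over = 0.01408 mol (1:1 ratio)
n(NaOH) consumed by analyte = 0.04007 − 0.01408 = 0.02599 mol
From the 1:2 ratio, n((NH4)2SO4) = 1/2 × 0.02599 = 0.01300 mol
mass of (NH4)2SO4 = 0.01300 × 132.14 = 1.717 g
% (NH4)2SO4 = 1.717 / 2.317 × 100 = 74.13 %

74.13 %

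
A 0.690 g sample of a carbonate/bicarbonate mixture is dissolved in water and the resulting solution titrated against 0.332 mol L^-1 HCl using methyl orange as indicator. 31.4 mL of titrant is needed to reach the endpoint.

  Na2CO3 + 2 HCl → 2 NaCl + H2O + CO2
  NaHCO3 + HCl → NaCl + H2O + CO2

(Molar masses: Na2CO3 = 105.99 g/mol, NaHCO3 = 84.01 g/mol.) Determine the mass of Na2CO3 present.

n(HCl) = 0.0314 × 0.332 = 0.0104 mol
Let x = n(Na2CO3), y = n(NaHCO3).
Titrant: 2x + 1y = 0.0104;  mass: 105.99x + 84.01y = 0.690
Solving, x = 3.00 × 10^-3 mol, y = 4.43 × 10^-3 mol
mass of Na2CO3 = 3.00 × 10^-3 × 105.99 = 0.317 g

0.317 g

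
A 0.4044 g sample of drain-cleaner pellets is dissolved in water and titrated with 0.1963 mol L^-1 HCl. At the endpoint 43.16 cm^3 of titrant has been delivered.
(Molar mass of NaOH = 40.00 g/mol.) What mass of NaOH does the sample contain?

0.3389 g

NaOH + HCl → NaCl + H2O
n(HCl) = 0.04316 L × 0.1963 mol/L = 8.472 × 10^-3 mol
n(NaOH) = 8.472 × 10^-3 mol (1:1 ratio)
mass of NaOH = 8.472 × 10^-3 × 40.00 g/mol = 0.3389 g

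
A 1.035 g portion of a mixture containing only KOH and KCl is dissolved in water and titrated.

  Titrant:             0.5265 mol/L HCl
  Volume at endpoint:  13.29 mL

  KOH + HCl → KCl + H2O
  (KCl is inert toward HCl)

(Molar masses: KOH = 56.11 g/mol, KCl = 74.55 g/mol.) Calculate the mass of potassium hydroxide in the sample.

n(HCl) = 0.01329 × 0.5265 = 6.997 × 10^-3 mol
Let x = n(KOH), y = n(KCl).
Titrant: 1x = 6.997 × 10^-3;  mass: 56.11x + 74.55y = 1.035
Solving, x = 6.997 × 10^-3 mol, y = 8.617 × 10^-3 mol
mass of KOH = 6.997 × 10^-3 × 56.11 = 0.3926 g

0.3926 g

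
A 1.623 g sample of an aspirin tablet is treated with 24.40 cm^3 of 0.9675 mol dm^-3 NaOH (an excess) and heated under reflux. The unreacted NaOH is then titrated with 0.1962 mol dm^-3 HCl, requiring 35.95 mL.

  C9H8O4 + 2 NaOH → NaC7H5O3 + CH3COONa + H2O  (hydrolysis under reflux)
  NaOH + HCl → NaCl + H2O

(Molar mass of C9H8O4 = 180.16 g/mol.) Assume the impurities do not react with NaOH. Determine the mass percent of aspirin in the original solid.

n(NaOH) added = 0.02440 × 0.9675 = 0.02361 mol
n(HCl) used in back-titration = 0.03595 × 0.1962 = 7.053 × 10^-3 mol
n(NaOH) left over = 7.053 × 10^-3 mol (1:1 ratio)
n(NaOH) consumed by analyte = 0.02361 − 7.053 × 10^-3 = 0.01655 mol
From the 1:2 ratio, n(C9H8O4) = 1/2 × 0.01655 = 8.277 × 10^-3 mol
mass of C9H8O4 = 8.277 × 10^-3 × 180.16 = 1.491 g
% C9H8O4 = 1.491 / 1.623 × 100 = 91.88 %

91.88 %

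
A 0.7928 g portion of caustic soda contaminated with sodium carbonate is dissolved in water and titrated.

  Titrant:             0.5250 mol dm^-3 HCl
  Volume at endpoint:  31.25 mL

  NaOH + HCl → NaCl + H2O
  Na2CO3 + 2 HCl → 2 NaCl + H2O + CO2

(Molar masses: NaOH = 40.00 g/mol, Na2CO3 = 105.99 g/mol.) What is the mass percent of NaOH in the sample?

29.76 %

n(HCl) = 0.03125 × 0.5250 = 0.01641 mol
Let x = n(NaOH), y = n(Na2CO3).
Titrant: 1x + 2y = 0.01641;  mass: 40.00x + 105.99y = 0.7928
Solving, x = 5.898 × 10^-3 mol, y = 5.254 × 10^-3 mol
mass of NaOH = 5.898 × 10^-3 × 40.00 = 0.2359 g
% NaOH = 0.2359 / 0.7928 × 100 = 29.76 %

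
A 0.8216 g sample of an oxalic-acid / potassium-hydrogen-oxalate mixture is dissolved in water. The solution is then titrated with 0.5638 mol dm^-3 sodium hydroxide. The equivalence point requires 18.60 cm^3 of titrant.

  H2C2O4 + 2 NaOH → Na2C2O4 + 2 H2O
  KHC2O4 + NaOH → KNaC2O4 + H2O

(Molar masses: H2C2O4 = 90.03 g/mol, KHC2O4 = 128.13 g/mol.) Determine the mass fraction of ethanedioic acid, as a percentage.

n(NaOH) = 0.01860 × 0.5638 = 0.01049 mol
Let x = n(H2C2O4), y = n(KHC2O4).
Titrant: 2x + 1y = 0.01049;  mass: 90.03x + 128.13y = 0.8216
Solving, x = 3.141 × 10^-3 mol, y = 4.206 × 10^-3 mol
mass of H2C2O4 = 3.141 × 10^-3 × 90.03 = 0.2827 g
% H2C2O4 = 0.2827 / 0.8216 × 100 = 34.41 %

34.41 %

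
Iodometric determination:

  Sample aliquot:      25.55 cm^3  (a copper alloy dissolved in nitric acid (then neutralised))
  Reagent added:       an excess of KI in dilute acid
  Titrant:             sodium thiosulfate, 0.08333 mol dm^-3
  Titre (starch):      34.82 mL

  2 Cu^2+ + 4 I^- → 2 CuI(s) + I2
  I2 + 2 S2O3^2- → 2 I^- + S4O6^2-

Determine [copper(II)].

n(S2O3^2-) = 0.03482 × 0.08333 = 2.902 × 10^-3 mol
n(I2) = n(S2O3^2-)/2 = 1.451 × 10^-3 mol
From the 2:1 ratio, n(Cu2+) in the aliquot = 2/1 × 1.451 × 10^-3 = 2.902 × 10^-3 mol
[Cu2+] = 2.902 × 10^-3 / 0.02555 = 0.1136 mol/L

0.1136 mol/L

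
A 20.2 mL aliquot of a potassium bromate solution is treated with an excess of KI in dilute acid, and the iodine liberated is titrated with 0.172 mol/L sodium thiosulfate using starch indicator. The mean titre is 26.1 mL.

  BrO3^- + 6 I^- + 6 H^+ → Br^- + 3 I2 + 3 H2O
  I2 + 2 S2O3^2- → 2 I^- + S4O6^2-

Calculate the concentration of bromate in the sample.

0.0370 mol/L

n(S2O3^2-) = 0.0261 × 0.172 = 4.49 × 10^-3 mol
n(I2) = n(S2O3^2-)/2 = 2.24 × 10^-3 mol
From the 1:3 ratio, n(BrO3^-) in the aliquot = 1/3 × 2.24 × 10^-3 = 7.48 × 10^-4 mol
[BrO3^-] = 7.48 × 10^-4 / 0.0202 = 0.0370 mol/L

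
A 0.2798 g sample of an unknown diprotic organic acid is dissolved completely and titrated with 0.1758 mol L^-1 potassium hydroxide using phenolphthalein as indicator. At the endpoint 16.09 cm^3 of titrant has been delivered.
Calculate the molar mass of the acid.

197.8 g/mol

n(KOH) = 0.01609 L × 0.1758 mol/L = 2.829 × 10^-3 mol
From the 1:2 ratio, n(H2A) = 1/2 × 2.829 × 10^-3 = 1.414 × 10^-3 mol
M = m / n = 0.2798 g / 1.414 × 10^-3 mol = 197.8 g/mol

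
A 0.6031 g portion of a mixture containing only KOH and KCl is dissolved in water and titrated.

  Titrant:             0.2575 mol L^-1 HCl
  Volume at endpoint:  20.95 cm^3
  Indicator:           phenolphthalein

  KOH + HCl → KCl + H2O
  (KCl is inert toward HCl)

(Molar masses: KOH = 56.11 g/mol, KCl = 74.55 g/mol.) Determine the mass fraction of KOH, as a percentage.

n(HCl) = 0.02095 × 0.2575 = 5.395 × 10^-3 mol
Let x = n(KOH), y = n(KCl).
Titrant: 1x = 5.395 × 10^-3;  mass: 56.11x + 74.55y = 0.6031
Solving, x = 5.395 × 10^-3 mol, y = 4.030 × 10^-3 mol
mass of KOH = 5.395 × 10^-3 × 56.11 = 0.3027 g
% KOH = 0.3027 / 0.6031 × 100 = 50.19 %

50.19 %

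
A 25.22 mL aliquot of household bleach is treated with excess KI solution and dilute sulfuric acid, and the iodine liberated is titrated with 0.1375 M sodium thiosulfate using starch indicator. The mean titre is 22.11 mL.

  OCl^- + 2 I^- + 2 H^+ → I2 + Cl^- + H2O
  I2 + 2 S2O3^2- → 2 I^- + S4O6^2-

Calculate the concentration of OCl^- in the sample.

0.06027 M

n(S2O3^2-) = 0.02211 × 0.1375 = 3.040 × 10^-3 mol
n(I2) = n(S2O3^2-)/2 = 1.520 × 10^-3 mol
n(OCl^-) in the aliquot = 1.520 × 10^-3 mol (1:1 ratio)
[OCl^-] = 1.520 × 10^-3 / 0.02522 = 0.06027 mol/L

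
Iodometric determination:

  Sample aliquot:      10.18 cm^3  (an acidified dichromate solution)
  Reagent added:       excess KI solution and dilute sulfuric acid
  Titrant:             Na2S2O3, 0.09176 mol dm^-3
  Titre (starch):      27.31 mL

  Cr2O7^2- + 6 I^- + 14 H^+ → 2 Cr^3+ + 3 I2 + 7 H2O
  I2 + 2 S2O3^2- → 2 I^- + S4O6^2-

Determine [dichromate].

n(S2O3^2-) = 0.02731 × 0.09176 = 2.506 × 10^-3 mol
n(I2) = n(S2O3^2-)/2 = 1.253 × 10^-3 mol
From the 1:3 ratio, n(Cr2O7^2-) in the aliquot = 1/3 × 1.253 × 10^-3 = 4.177 × 10^-4 mol
[Cr2O7^2-] = 4.177 × 10^-4 / 0.01018 = 0.04103 mol/L

0.04103 mol/L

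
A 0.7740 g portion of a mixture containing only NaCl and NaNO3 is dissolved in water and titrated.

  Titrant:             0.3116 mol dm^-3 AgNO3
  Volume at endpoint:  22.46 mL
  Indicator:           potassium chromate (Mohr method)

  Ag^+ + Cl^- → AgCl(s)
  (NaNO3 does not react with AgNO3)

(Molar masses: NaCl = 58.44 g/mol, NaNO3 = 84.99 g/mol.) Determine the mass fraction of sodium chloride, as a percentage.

n(AgNO3) = 0.02246 × 0.3116 = 6.999 × 10^-3 mol
Let x = n(NaCl), y = n(NaNO3).
Titrant: 1x = 6.999 × 10^-3;  mass: 58.44x + 84.99y = 0.7740
Solving, x = 6.999 × 10^-3 mol, y = 4.295 × 10^-3 mol
mass of NaCl = 6.999 × 10^-3 × 58.44 = 0.4090 g
% NaCl = 0.4090 / 0.7740 × 100 = 52.84 %

52.84 %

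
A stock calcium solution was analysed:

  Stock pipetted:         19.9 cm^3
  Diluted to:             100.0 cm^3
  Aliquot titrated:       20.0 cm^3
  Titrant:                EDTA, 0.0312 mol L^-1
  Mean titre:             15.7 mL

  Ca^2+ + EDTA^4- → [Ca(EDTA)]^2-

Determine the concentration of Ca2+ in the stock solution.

0.123 mol/L

n(EDTA) = 0.0157 × 0.0312 = 4.90 × 10^-4 mol
n(Ca2+) in the aliquot = 4.90 × 10^-4 mol (1:1 ratio)
[Ca2+]_dilute = 4.90 × 10^-4 / 0.0200 = 0.0245 mol/L
Dilution factor = 100.0 / 19.9 = 5.025
[Ca2+]_stock = 0.0245 × 5.025 = 0.123 mol/L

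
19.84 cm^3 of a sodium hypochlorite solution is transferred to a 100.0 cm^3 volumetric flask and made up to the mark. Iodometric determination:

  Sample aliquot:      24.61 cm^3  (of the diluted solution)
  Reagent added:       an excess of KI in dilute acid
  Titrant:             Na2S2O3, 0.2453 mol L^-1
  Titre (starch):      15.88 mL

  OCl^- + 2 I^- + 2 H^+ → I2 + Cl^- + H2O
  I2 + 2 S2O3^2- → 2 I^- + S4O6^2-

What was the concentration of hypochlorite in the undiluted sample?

0.3989 mol/L

n(S2O3^2-) = 0.01588 × 0.2453 = 3.895 × 10^-3 mol
n(I2) = n(S2O3^2-)/2 = 1.948 × 10^-3 mol
n(OCl^-) in the aliquot = 1.948 × 10^-3 mol (1:1 ratio)
[OCl^-]_dilute = 1.948 × 10^-3 / 0.02461 = 0.07914 mol/L
[OCl^-]_original = 0.07914 × 100.0/19.84 = 0.3989 mol/L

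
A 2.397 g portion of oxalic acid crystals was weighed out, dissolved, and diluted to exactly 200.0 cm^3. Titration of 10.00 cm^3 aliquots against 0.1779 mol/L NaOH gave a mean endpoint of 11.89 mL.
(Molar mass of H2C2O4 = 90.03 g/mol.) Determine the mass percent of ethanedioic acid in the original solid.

79.45 %

H2C2O4 + 2 NaOH → Na2C2O4 + 2 H2O
n(NaOH) per titration = 0.01189 × 0.1779 = 2.115 × 10^-3 mol
From the 1:2 ratio, n(H2C2O4) in each aliquot = 1/2 × 2.115 × 10^-3 = 1.058 × 10^-3 mol
n(H2C2O4) in the whole flask = 1.058 × 10^-3 × 200.0/10.00 = 0.02115 mol
mass of H2C2O4 = 0.02115 × 90.03 = 1.904 g
% H2C2O4 = 1.904 / 2.397 × 100 = 79.45 %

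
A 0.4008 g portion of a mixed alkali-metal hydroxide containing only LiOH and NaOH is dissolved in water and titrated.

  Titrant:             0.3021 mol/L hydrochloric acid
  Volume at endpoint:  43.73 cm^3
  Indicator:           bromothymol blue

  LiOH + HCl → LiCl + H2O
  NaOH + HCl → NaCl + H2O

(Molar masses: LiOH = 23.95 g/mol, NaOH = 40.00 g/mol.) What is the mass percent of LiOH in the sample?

47.52 %

n(HCl) = 0.04373 × 0.3021 = 0.01321 mol
Let x = n(LiOH), y = n(NaOH).
Titrant: 1x + 1y = 0.01321;  mass: 23.95x + 40.00y = 0.4008
Solving, x = 7.952 × 10^-3 mol, y = 5.259 × 10^-3 mol
mass of LiOH = 7.952 × 10^-3 × 23.95 = 0.1905 g
% LiOH = 0.1905 / 0.4008 × 100 = 47.52 %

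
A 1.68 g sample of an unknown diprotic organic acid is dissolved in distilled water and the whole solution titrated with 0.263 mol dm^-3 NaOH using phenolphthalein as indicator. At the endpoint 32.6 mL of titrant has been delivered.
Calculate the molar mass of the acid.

392 g/mol

n(NaOH) = 0.0326 L × 0.263 mol/L = 8.57 × 10^-3 mol
From the 1:2 ratio, n(H2A) = 1/2 × 8.57 × 10^-3 = 4.29 × 10^-3 mol
M = m / n = 1.68 g / 4.29 × 10^-3 mol = 392 g/mol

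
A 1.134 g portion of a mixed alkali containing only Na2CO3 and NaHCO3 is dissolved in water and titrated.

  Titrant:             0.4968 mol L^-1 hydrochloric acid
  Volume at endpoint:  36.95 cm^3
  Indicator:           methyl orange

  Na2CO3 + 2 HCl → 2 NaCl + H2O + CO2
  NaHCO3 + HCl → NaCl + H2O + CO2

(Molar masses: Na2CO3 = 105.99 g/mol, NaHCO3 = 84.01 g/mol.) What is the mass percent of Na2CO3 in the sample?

61.50 %

n(HCl) = 0.03695 × 0.4968 = 0.01836 mol
Let x = n(Na2CO3), y = n(NaHCO3).
Titrant: 2x + 1y = 0.01836;  mass: 105.99x + 84.01y = 1.134
Solving, x = 6.580 × 10^-3 mol, y = 5.197 × 10^-3 mol
mass of Na2CO3 = 6.580 × 10^-3 × 105.99 = 0.6974 g
% Na2CO3 = 0.6974 / 1.134 × 100 = 61.50 %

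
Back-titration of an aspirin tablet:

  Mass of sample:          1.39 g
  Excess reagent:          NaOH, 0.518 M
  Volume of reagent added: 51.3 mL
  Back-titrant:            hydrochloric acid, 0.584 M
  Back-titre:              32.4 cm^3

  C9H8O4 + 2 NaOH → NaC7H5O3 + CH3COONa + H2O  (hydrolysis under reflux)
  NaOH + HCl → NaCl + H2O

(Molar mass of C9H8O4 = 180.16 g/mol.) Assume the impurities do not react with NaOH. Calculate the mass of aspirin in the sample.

0.689 g

n(NaOH) added = 0.0513 × 0.518 = 0.0266 mol
n(HCl) used in back-titration = 0.0324 × 0.584 = 0.0189 mol
n(NaOH) left over = 0.0189 mol (1:1 ratio)
n(NaOH) consumed by analyte = 0.0266 − 0.0189 = 7.65 × 10^-3 mol
From the 1:2 ratio, n(C9H8O4) = 1/2 × 7.65 × 10^-3 = 3.83 × 10^-3 mol
mass of C9H8O4 = 3.83 × 10^-3 × 180.16 = 0.689 g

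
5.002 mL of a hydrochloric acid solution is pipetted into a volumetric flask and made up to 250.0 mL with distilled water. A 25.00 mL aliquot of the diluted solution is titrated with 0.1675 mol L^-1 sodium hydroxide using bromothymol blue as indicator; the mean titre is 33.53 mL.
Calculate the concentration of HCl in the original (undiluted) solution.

11.23 mol/L

HCl + NaOH → NaCl + H2O
n(NaOH) = 0.03353 × 0.1675 = 5.616 × 10^-3 mol
n(HCl) in the aliquot = 5.616 × 10^-3 mol (1:1 ratio)
[HCl]_dilute = 5.616 × 10^-3 / 0.02500 = 0.2247 mol/L
Dilution factor = 250.0 / 5.002 = 49.98
[HCl]_stock = 0.2247 × 49.98 = 11.23 mol/L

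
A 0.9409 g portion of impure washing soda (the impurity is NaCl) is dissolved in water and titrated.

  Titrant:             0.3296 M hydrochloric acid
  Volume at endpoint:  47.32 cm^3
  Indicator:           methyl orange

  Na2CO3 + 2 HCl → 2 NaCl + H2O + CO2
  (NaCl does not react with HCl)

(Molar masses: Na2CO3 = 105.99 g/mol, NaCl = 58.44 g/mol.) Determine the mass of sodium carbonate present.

0.8265 g

n(HCl) = 0.04732 × 0.3296 = 0.01560 mol
Let x = n(Na2CO3), y = n(NaCl).
Titrant: 2x = 0.01560;  mass: 105.99x + 58.44y = 0.9409
Solving, x = 7.798 × 10^-3 mol, y = 1.957 × 10^-3 mol
mass of Na2CO3 = 7.798 × 10^-3 × 105.99 = 0.8265 g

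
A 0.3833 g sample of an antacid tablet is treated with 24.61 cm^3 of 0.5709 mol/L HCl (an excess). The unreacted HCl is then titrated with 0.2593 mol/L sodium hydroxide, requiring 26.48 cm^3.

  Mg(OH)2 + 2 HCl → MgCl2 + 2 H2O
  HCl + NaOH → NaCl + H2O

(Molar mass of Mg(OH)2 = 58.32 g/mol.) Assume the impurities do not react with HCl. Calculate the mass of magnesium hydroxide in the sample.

n(HCl) added = 0.02461 × 0.5709 = 0.01405 mol
n(NaOH) used in back-titration = 0.02648 × 0.2593 = 6.866 × 10^-3 mol
n(HCl) left over = 6.866 × 10^-3 mol (1:1 ratio)
n(HCl) consumed by analyte = 0.01405 − 6.866 × 10^-3 = 7.184 × 10^-3 mol
From the 1:2 ratio, n(Mg(OH)2) = 1/2 × 7.184 × 10^-3 = 3.592 × 10^-3 mol
mass of Mg(OH)2 = 3.592 × 10^-3 × 58.32 = 0.2095 g

0.2095 g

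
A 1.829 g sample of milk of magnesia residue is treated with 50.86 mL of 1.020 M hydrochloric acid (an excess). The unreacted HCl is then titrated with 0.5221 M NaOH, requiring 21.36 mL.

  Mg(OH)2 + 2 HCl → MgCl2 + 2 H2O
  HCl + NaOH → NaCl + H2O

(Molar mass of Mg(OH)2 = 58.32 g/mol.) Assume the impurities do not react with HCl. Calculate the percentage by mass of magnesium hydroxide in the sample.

64.93 %

n(HCl) added = 0.05086 × 1.020 = 0.05188 mol
n(NaOH) used in back-titration = 0.02136 × 0.5221 = 0.01115 mol
n(HCl) left over = 0.01115 mol (1:1 ratio)
n(HCl) consumed by analyte = 0.05188 − 0.01115 = 0.04073 mol
From the 1:2 ratio, n(Mg(OH)2) = 1/2 × 0.04073 = 0.02036 mol
mass of Mg(OH)2 = 0.02036 × 58.32 = 1.188 g
% Mg(OH)2 = 1.188 / 1.829 × 100 = 64.93 %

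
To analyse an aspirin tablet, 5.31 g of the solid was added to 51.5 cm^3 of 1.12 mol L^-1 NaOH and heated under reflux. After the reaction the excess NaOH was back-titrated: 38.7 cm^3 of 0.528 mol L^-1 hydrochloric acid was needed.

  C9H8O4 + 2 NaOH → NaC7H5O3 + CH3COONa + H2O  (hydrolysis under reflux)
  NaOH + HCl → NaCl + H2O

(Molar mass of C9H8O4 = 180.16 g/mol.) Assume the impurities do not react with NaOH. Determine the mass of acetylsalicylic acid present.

3.36 g

n(NaOH) added = 0.0515 × 1.12 = 0.0577 mol
n(HCl) used in back-titration = 0.0387 × 0.528 = 0.0204 mol
n(NaOH) left over = 0.0204 mol (1:1 ratio)
n(NaOH) consumed by analyte = 0.0577 − 0.0204 = 0.0372 mol
From the 1:2 ratio, n(C9H8O4) = 1/2 × 0.0372 = 0.0186 mol
mass of C9H8O4 = 0.0186 × 180.16 = 3.36 g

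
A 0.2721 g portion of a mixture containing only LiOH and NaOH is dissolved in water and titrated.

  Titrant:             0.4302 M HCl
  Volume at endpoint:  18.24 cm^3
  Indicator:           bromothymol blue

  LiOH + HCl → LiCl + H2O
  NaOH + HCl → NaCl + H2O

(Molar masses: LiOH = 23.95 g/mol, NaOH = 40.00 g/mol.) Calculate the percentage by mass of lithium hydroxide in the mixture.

n(HCl) = 0.01824 × 0.4302 = 7.847 × 10^-3 mol
Let x = n(LiOH), y = n(NaOH).
Titrant: 1x + 1y = 7.847 × 10^-3;  mass: 23.95x + 40.00y = 0.2721
Solving, x = 2.603 × 10^-3 mol, y = 5.244 × 10^-3 mol
mass of LiOH = 2.603 × 10^-3 × 23.95 = 0.06234 g
% LiOH = 0.06234 / 0.2721 × 100 = 22.91 %

22.91 %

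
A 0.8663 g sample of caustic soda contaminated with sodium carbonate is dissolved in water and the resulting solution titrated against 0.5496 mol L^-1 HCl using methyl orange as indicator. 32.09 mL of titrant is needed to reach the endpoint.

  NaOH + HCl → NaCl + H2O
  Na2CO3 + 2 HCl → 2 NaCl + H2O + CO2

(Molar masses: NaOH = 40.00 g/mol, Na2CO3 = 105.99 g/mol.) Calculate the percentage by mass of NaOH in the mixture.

n(HCl) = 0.03209 × 0.5496 = 0.01764 mol
Let x = n(NaOH), y = n(Na2CO3).
Titrant: 1x + 2y = 0.01764;  mass: 40.00x + 105.99y = 0.8663
Solving, x = 5.260 × 10^-3 mol, y = 6.188 × 10^-3 mol
mass of NaOH = 5.260 × 10^-3 × 40.00 = 0.2104 g
% NaOH = 0.2104 / 0.8663 × 100 = 24.29 %

24.29 %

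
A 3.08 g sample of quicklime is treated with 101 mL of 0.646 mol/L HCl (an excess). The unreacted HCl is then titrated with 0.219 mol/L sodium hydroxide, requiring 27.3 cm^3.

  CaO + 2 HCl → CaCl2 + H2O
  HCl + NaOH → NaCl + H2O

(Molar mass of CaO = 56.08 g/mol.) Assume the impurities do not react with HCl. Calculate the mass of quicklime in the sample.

n(HCl) added = 0.101 × 0.646 = 0.0652 mol
n(NaOH) used in back-titration = 0.0273 × 0.219 = 5.98 × 10^-3 mol
n(HCl) left over = 5.98 × 10^-3 mol (1:1 ratio)
n(HCl) consumed by analyte = 0.0652 − 5.98 × 10^-3 = 0.0593 mol
From the 1:2 ratio, n(CaO) = 1/2 × 0.0593 = 0.0296 mol
mass of CaO = 0.0296 × 56.08 = 1.66 g

1.66 g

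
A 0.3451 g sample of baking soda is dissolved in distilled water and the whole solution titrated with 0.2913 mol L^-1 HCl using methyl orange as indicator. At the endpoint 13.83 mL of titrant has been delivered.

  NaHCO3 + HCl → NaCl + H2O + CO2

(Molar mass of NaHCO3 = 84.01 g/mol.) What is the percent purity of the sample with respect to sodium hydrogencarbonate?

n(HCl) = 0.01383 L × 0.2913 mol/L = 4.029 × 10^-3 mol
n(NaHCO3) = 4.029 × 10^-3 mol (1:1 ratio)
mass of NaHCO3 = 4.029 × 10^-3 × 84.01 g/mol = 0.3384 g
% NaHCO3 = 0.3384 / 0.3451 × 100 = 98.07 %

98.07 %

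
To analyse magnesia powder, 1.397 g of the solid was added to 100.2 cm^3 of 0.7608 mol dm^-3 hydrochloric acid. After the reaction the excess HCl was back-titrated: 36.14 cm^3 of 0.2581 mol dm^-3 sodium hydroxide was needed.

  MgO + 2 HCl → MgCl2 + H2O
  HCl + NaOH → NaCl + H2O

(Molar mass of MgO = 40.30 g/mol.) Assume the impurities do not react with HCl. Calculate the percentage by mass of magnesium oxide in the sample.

96.50 %

n(HCl) added = 0.1002 × 0.7608 = 0.07623 mol
n(NaOH) used in back-titration = 0.03614 × 0.2581 = 9.328 × 10^-3 mol
n(HCl) left over = 9.328 × 10^-3 mol (1:1 ratio)
n(HCl) consumed by analyte = 0.07623 − 9.328 × 10^-3 = 0.06690 mol
From the 1:2 ratio, n(MgO) = 1/2 × 0.06690 = 0.03345 mol
mass of MgO = 0.03345 × 40.30 = 1.348 g
% MgO = 1.348 / 1.397 × 100 = 96.50 %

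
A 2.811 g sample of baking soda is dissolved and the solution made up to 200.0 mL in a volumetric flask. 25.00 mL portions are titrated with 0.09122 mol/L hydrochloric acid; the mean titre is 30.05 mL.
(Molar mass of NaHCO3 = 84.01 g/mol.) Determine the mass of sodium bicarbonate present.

NaHCO3 + HCl → NaCl + H2O + CO2
n(HCl) per titration = 0.03005 × 0.09122 = 2.741 × 10^-3 mol
n(NaHCO3) in each aliquot = 2.741 × 10^-3 mol (1:1 ratio)
n(NaHCO3) in the whole flask = 2.741 × 10^-3 × 200.0/25.00 = 0.02193 mol
mass of NaHCO3 = 0.02193 × 84.01 = 1.842 g

1.842 g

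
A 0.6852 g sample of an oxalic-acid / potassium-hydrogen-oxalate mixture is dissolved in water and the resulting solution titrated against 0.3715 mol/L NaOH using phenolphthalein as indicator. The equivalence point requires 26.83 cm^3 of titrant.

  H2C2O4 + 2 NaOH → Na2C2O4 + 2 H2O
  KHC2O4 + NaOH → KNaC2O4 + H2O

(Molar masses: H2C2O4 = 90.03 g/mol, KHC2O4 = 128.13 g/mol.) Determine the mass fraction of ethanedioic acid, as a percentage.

46.79 %

n(NaOH) = 0.02683 × 0.3715 = 9.967 × 10^-3 mol
Let x = n(H2C2O4), y = n(KHC2O4).
Titrant: 2x + 1y = 9.967 × 10^-3;  mass: 90.03x + 128.13y = 0.6852
Solving, x = 3.561 × 10^-3 mol, y = 2.846 × 10^-3 mol
mass of H2C2O4 = 3.561 × 10^-3 × 90.03 = 0.3206 g
% H2C2O4 = 0.3206 / 0.6852 × 100 = 46.79 %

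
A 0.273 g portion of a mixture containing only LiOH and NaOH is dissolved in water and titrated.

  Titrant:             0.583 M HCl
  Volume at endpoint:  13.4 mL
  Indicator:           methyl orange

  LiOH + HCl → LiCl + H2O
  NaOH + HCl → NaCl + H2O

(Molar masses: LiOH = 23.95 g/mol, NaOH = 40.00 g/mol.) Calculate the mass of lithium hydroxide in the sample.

n(HCl) = 0.0134 × 0.583 = 7.81 × 10^-3 mol
Let x = n(LiOH), y = n(NaOH).
Titrant: 1x + 1y = 7.81 × 10^-3;  mass: 23.95x + 40.00y = 0.273
Solving, x = 2.46 × 10^-3 mol, y = 5.35 × 10^-3 mol
mass of LiOH = 2.46 × 10^-3 × 23.95 = 0.0589 g

0.0589 g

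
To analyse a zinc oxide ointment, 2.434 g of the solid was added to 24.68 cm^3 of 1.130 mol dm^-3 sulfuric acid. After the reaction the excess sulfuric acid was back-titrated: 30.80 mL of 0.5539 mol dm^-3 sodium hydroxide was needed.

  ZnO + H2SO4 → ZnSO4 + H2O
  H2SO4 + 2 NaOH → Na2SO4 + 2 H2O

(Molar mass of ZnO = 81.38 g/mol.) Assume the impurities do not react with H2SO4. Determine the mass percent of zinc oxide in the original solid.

n(H2SO4) added = 0.02468 × 1.130 = 0.02789 mol
n(NaOH) used in back-titration = 0.03080 × 0.5539 = 0.01706 mol
From the 1:2 ratio, n(H2SO4) left over = 1/2 × 0.01706 = 8.530 × 10^-3 mol
n(H2SO4) consumed by analyte = 0.02789 − 8.530 × 10^-3 = 0.01936 mol
n(ZnO) = 0.01936 mol (1:1 ratio)
mass of ZnO = 0.01936 × 81.38 = 1.575 g
% ZnO = 1.575 / 2.434 × 100 = 64.72 %

64.72 %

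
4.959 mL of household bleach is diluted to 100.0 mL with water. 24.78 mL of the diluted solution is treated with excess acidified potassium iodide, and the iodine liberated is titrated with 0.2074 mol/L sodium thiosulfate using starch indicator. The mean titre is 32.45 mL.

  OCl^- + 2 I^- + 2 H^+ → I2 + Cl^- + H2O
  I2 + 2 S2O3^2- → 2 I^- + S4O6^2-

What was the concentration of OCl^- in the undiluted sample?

n(S2O3^2-) = 0.03245 × 0.2074 = 6.730 × 10^-3 mol
n(I2) = n(S2O3^2-)/2 = 3.365 × 10^-3 mol
n(OCl^-) in the aliquot = 3.365 × 10^-3 mol (1:1 ratio)
[OCl^-]_dilute = 3.365 × 10^-3 / 0.02478 = 0.1358 mol/L
[OCl^-]_original = 0.1358 × 100.0/4.959 = 2.738 mol/L

2.738 mol/L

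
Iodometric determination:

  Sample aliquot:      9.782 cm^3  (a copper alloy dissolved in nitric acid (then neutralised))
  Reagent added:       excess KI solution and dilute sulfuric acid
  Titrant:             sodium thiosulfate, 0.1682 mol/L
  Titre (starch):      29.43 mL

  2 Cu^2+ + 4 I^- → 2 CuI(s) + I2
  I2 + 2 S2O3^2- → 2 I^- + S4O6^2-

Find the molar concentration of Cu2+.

0.5060 mol/L

n(S2O3^2-) = 0.02943 × 0.1682 = 4.950 × 10^-3 mol
n(I2) = n(S2O3^2-)/2 = 2.475 × 10^-3 mol
From the 2:1 ratio, n(Cu2+) in the aliquot = 2/1 × 2.475 × 10^-3 = 4.950 × 10^-3 mol
[Cu2+] = 4.950 × 10^-3 / 0.009782 = 0.5060 mol/L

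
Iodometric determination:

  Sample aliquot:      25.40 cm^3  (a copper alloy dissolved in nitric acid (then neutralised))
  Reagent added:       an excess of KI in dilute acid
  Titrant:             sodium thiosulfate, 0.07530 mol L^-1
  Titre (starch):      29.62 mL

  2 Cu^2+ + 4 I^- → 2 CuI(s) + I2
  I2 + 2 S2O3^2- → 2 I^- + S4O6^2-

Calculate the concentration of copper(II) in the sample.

n(S2O3^2-) = 0.02962 × 0.07530 = 2.230 × 10^-3 mol
n(I2) = n(S2O3^2-)/2 = 1.115 × 10^-3 mol
From the 2:1 ratio, n(Cu2+) in the aliquot = 2/1 × 1.115 × 10^-3 = 2.230 × 10^-3 mol
[Cu2+] = 2.230 × 10^-3 / 0.02540 = 0.08781 mol/L

0.08781 mol/L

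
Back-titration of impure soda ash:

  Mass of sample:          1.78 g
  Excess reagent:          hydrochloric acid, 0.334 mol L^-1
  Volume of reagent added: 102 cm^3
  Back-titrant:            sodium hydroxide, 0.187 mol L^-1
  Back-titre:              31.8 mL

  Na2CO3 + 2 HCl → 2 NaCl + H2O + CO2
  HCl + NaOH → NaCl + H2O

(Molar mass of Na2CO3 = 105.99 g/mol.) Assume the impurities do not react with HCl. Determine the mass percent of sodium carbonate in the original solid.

83.7 %

n(HCl) added = 0.102 × 0.334 = 0.0341 mol
n(NaOH) used in back-titration = 0.0318 × 0.187 = 5.95 × 10^-3 mol
n(HCl) left over = 5.95 × 10^-3 mol (1:1 ratio)
n(HCl) consumed by analyte = 0.0341 − 5.95 × 10^-3 = 0.0281 mol
From the 1:2 ratio, n(Na2CO3) = 1/2 × 0.0281 = 0.0141 mol
mass of Na2CO3 = 0.0141 × 105.99 = 1.49 g
% Na2CO3 = 1.49 / 1.78 × 100 = 83.7 %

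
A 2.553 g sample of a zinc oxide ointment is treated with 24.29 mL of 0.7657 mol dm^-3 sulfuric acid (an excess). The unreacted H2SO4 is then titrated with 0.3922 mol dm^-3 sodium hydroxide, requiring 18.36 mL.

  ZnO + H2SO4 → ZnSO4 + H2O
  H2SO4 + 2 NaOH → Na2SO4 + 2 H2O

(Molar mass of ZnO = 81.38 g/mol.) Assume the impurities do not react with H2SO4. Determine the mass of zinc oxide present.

n(H2SO4) added = 0.02429 × 0.7657 = 0.01860 mol
n(NaOH) used in back-titration = 0.01836 × 0.3922 = 7.201 × 10^-3 mol
From the 1:2 ratio, n(H2SO4) left over = 1/2 × 7.201 × 10^-3 = 3.600 × 10^-3 mol
n(H2SO4) consumed by analyte = 0.01860 − 3.600 × 10^-3 = 0.01500 mol
n(ZnO) = 0.01500 mol (1:1 ratio)
mass of ZnO = 0.01500 × 81.38 = 1.221 g

1.221 g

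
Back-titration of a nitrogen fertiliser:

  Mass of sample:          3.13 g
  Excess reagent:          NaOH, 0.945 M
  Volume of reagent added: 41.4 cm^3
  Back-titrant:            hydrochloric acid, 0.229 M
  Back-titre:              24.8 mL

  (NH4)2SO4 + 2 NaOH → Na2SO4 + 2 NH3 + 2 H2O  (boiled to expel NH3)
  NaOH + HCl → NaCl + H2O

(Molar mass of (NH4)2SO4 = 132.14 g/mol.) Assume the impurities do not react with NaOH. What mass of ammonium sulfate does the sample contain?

n(NaOH) added = 0.0414 × 0.945 = 0.0391 mol
n(HCl) used in back-titration = 0.0248 × 0.229 = 5.68 × 10^-3 mol
n(NaOH) left over = 5.68 × 10^-3 mol (1:1 ratio)
n(NaOH) consumed by analyte = 0.0391 − 5.68 × 10^-3 = 0.0334 mol
From the 1:2 ratio, n((NH4)2SO4) = 1/2 × 0.0334 = 0.0167 mol
mass of (NH4)2SO4 = 0.0167 × 132.14 = 2.21 g

2.21 g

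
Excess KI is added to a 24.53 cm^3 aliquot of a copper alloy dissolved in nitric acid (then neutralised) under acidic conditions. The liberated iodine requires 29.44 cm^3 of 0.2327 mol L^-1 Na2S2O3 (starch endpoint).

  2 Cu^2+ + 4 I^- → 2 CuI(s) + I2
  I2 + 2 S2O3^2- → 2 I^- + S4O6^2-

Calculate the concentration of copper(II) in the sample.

0.2793 mol/L

n(S2O3^2-) = 0.02944 × 0.2327 = 6.851 × 10^-3 mol
n(I2) = n(S2O3^2-)/2 = 3.425 × 10^-3 mol
From the 2:1 ratio, n(Cu2+) in the aliquot = 2/1 × 3.425 × 10^-3 = 6.851 × 10^-3 mol
[Cu2+] = 6.851 × 10^-3 / 0.02453 = 0.2793 mol/L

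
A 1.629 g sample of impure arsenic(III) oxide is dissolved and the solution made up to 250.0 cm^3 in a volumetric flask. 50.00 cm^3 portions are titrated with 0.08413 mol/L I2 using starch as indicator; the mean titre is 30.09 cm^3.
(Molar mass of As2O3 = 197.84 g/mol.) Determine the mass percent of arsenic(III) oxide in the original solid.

As2O3 + 2 I2 + 2 H2O → As2O5 + 4 HI
n(I2) per titration = 0.03009 × 0.08413 = 2.531 × 10^-3 mol
From the 1:2 ratio, n(As2O3) in each aliquot = 1/2 × 2.531 × 10^-3 = 1.266 × 10^-3 mol
n(As2O3) in the whole flask = 1.266 × 10^-3 × 250.0/50.00 = 6.329 × 10^-3 mol
mass of As2O3 = 6.329 × 10^-3 × 197.84 = 1.252 g
% As2O3 = 1.252 / 1.629 × 100 = 76.86 %

76.86 %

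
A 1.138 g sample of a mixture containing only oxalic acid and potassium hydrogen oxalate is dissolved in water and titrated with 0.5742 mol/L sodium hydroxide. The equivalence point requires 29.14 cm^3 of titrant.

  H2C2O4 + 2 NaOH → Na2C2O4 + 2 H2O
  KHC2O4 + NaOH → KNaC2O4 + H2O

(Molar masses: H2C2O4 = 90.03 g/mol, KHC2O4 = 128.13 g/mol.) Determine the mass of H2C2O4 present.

0.5448 g

n(NaOH) = 0.02914 × 0.5742 = 0.01673 mol
Let x = n(H2C2O4), y = n(KHC2O4).
Titrant: 2x + 1y = 0.01673;  mass: 90.03x + 128.13y = 1.138
Solving, x = 6.051 × 10^-3 mol, y = 4.630 × 10^-3 mol
mass of H2C2O4 = 6.051 × 10^-3 × 90.03 = 0.5448 g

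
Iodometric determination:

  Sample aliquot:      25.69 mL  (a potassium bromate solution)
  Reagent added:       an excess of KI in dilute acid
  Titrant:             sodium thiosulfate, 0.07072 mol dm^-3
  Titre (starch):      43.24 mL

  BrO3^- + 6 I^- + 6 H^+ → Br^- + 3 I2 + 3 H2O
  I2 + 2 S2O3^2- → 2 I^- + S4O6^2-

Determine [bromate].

0.01984 mol/L

n(S2O3^2-) = 0.04324 × 0.07072 = 3.058 × 10^-3 mol
n(I2) = n(S2O3^2-)/2 = 1.529 × 10^-3 mol
From the 1:3 ratio, n(BrO3^-) in the aliquot = 1/3 × 1.529 × 10^-3 = 5.097 × 10^-4 mol
[BrO3^-] = 5.097 × 10^-4 / 0.02569 = 0.01984 mol/L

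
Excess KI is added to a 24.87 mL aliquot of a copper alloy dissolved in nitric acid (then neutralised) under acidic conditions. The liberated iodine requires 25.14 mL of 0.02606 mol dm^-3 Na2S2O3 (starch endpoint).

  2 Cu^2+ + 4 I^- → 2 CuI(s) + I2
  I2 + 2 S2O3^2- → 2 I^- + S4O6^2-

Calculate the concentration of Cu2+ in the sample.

0.02634 mol/L

n(S2O3^2-) = 0.02514 × 0.02606 = 6.551 × 10^-4 mol
n(I2) = n(S2O3^2-)/2 = 3.276 × 10^-4 mol
From the 2:1 ratio, n(Cu2+) in the aliquot = 2/1 × 3.276 × 10^-4 = 6.551 × 10^-4 mol
[Cu2+] = 6.551 × 10^-4 / 0.02487 = 0.02634 mol/L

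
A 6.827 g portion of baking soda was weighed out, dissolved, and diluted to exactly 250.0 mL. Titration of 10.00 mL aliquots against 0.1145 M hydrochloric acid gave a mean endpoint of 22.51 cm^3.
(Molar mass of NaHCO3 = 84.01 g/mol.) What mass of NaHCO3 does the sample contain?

5.413 g

NaHCO3 + HCl → NaCl + H2O + CO2
n(HCl) per titration = 0.02251 × 0.1145 = 2.577 × 10^-3 mol
n(NaHCO3) in each aliquot = 2.577 × 10^-3 mol (1:1 ratio)
n(NaHCO3) in the whole flask = 2.577 × 10^-3 × 250.0/10.00 = 0.06443 mol
mass of NaHCO3 = 0.06443 × 84.01 = 5.413 g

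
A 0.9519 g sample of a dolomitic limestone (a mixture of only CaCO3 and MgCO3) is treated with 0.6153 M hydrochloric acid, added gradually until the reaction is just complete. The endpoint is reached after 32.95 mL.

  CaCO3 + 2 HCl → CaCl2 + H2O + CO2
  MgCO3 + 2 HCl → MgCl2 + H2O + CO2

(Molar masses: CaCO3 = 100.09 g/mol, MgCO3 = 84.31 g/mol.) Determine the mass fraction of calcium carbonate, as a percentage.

n(HCl) = 0.03295 × 0.6153 = 0.02027 mol
Let x = n(CaCO3), y = n(MgCO3).
Titrant: 2x + 2y = 0.02027;  mass: 100.09x + 84.31y = 0.9519
Solving, x = 6.162 × 10^-3 mol, y = 3.975 × 10^-3 mol
mass of CaCO3 = 6.162 × 10^-3 × 100.09 = 0.6168 g
% CaCO3 = 0.6168 / 0.9519 × 100 = 64.80 %

64.80 %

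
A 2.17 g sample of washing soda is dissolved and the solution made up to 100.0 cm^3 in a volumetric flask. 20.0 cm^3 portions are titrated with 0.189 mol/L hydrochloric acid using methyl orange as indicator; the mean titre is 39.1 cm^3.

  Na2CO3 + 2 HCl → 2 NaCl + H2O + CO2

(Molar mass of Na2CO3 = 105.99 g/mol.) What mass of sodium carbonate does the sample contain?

1.96 g

n(HCl) per titration = 0.0391 × 0.189 = 7.39 × 10^-3 mol
From the 1:2 ratio, n(Na2CO3) in each aliquot = 1/2 × 7.39 × 10^-3 = 3.69 × 10^-3 mol
n(Na2CO3) in the whole flask = 3.69 × 10^-3 × 100.0/20.0 = 0.0185 mol
mass of Na2CO3 = 0.0185 × 105.99 = 1.96 g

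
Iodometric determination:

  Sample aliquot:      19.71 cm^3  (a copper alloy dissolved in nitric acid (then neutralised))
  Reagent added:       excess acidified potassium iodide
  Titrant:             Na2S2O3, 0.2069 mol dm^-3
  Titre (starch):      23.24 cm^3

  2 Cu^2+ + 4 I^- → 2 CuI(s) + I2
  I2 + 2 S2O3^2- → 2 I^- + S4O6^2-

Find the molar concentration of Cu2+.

0.2440 mol/L

n(S2O3^2-) = 0.02324 × 0.2069 = 4.808 × 10^-3 mol
n(I2) = n(S2O3^2-)/2 = 2.404 × 10^-3 mol
From the 2:1 ratio, n(Cu2+) in the aliquot = 2/1 × 2.404 × 10^-3 = 4.808 × 10^-3 mol
[Cu2+] = 4.808 × 10^-3 / 0.01971 = 0.2440 mol/L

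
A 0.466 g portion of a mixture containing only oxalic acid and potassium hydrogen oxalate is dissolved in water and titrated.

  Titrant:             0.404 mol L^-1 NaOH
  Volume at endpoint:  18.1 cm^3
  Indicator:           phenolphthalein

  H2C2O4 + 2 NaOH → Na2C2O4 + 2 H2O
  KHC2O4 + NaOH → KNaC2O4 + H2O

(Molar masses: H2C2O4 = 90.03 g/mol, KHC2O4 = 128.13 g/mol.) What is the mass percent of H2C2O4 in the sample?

54.7 %

n(NaOH) = 0.0181 × 0.404 = 7.31 × 10^-3 mol
Let x = n(H2C2O4), y = n(KHC2O4).
Titrant: 2x + 1y = 7.31 × 10^-3;  mass: 90.03x + 128.13y = 0.466
Solving, x = 2.83 × 10^-3 mol, y = 1.65 × 10^-3 mol
mass of H2C2O4 = 2.83 × 10^-3 × 90.03 = 0.255 g
% H2C2O4 = 0.255 / 0.466 × 100 = 54.7 %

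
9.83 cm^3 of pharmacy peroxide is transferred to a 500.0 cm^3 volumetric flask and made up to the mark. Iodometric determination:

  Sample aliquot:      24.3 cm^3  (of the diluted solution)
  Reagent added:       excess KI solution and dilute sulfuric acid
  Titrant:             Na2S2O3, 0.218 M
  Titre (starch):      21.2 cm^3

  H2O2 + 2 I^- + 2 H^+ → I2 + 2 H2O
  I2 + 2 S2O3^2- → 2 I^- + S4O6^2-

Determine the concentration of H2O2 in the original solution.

4.84 M

n(S2O3^2-) = 0.0212 × 0.218 = 4.62 × 10^-3 mol
n(I2) = n(S2O3^2-)/2 = 2.31 × 10^-3 mol
n(H2O2) in the aliquot = 2.31 × 10^-3 mol (1:1 ratio)
[H2O2]_dilute = 2.31 × 10^-3 / 0.0243 = 0.0951 mol/L
[H2O2]_original = 0.0951 × 500.0/9.83 = 4.84 mol/L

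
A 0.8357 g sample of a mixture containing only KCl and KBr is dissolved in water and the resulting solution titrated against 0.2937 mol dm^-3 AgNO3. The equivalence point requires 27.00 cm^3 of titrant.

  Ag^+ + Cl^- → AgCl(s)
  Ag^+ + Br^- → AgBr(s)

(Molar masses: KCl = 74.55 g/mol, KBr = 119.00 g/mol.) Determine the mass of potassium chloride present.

0.1811 g

n(AgNO3) = 0.02700 × 0.2937 = 7.930 × 10^-3 mol
Let x = n(KCl), y = n(KBr).
Titrant: 1x + 1y = 7.930 × 10^-3;  mass: 74.55x + 119.00y = 0.8357
Solving, x = 2.429 × 10^-3 mol, y = 5.501 × 10^-3 mol
mass of KCl = 2.429 × 10^-3 × 74.55 = 0.1811 g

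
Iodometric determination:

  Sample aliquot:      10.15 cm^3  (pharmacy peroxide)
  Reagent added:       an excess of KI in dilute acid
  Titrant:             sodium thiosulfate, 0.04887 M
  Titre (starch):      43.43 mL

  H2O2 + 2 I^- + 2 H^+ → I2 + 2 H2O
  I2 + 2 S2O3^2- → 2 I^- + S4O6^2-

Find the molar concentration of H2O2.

0.1046 M

n(S2O3^2-) = 0.04343 × 0.04887 = 2.122 × 10^-3 mol
n(I2) = n(S2O3^2-)/2 = 1.061 × 10^-3 mol
n(H2O2) in the aliquot = 1.061 × 10^-3 mol (1:1 ratio)
[H2O2] = 1.061 × 10^-3 / 0.01015 = 0.1046 mol/L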